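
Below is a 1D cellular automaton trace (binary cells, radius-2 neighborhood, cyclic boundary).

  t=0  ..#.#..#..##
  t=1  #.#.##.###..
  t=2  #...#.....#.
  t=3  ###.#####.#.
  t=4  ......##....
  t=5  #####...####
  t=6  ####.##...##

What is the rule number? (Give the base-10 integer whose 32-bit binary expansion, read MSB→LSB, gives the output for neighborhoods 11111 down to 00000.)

  ##### -> #   bit 31 = 1  t=3,i=6
  ####. -> #   bit 30 = 1  t=3,i=7
  ###.# -> .   bit 29 = 0  t=3,i=2
  ###.. -> .   bit 28 = 0  t=1,i=9
  ##.## -> .   bit 27 = 0  t=1,i=6
  ##.#. -> .   bit 26 = 0  t=3,i=9
  ##..# -> #   bit 25 = 1  t=0,i=0
  ##... -> #   bit 24 = 1  t=4,i=8
  #.### -> .   bit 23 = 0  t=1,i=7
  #.##. -> #   bit 22 = 1  t=1,i=4
  #.#.# -> .   bit 21 = 0  t=1,i=2
  #.#.. -> #   bit 20 = 1  t=0,i=4
  #..## -> #   bit 19 = 1  t=0,i=9
  #..#. -> .   bit 18 = 0  t=0,i=1
  #...# -> #   bit 17 = 1  t=2,i=2
  #.... -> #   bit 16 = 1  t=2,i=6
  .#### -> .   bit 15 = 0  t=3,i=5
  .###. -> .   bit 14 = 0  t=1,i=8
  .##.# -> .   bit 13 = 0  t=1,i=5
  .##.. -> .   bit 12 = 0  t=0,i=11
  .#.## -> .   bit 11 = 0  t=1,i=3
  .#.#. -> .   bit 10 = 0  t=0,i=3
  .#..# -> #   bit 9 = 1  t=0,i=5
  .#... -> #   bit 8 = 1  t=2,i=1
  ..### -> .   bit 7 = 0  t=5,i=8
  ..##. -> .   bit 6 = 0  t=0,i=10
  ..#.# -> #   bit 5 = 1  t=0,i=2
  ..#.. -> #   bit 4 = 1  t=0,i=7
  ...## -> .   bit 3 = 0  t=4,i=5
  ...#. -> .   bit 2 = 0  t=2,i=3
  ....# -> #   bit 1 = 1  t=2,i=8
  ..... -> #   bit 0 = 1  t=2,i=7
  bits 11000011010110110000001100110011 = 3277521715

3277521715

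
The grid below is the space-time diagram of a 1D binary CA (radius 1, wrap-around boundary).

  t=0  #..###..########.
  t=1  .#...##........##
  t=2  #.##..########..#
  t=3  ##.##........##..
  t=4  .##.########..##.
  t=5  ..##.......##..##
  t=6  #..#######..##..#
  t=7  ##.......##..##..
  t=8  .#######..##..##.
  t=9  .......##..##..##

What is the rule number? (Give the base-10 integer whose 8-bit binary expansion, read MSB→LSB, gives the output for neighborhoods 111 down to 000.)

  ### -> .   bit 7 = 0  t=0,i=4
  ##. -> #   bit 6 = 1  t=0,i=5
  #.# -> #   bit 5 = 1  t=0,i=16
  #.. -> #   bit 4 = 1  t=0,i=1
  .## -> .   bit 3 = 0  t=0,i=3
  .#. -> .   bit 2 = 0  t=0,i=0
  ..# -> .   bit 1 = 0  t=0,i=2
  ... -> #   bit 0 = 1  t=1,i=3
  bits 01110001 = 113

113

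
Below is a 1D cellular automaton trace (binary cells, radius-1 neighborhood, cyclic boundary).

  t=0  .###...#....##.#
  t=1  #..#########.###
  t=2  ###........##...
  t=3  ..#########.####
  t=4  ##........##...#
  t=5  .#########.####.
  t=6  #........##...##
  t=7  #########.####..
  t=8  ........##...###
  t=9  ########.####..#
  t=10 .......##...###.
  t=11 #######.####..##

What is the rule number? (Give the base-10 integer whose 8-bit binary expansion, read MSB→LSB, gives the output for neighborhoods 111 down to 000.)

119

  [7] ### => .  t=0,i=2
  [6] ##. => #  t=0,i=3
  [5] #.# => #  t=0,i=0
  [4] #.. => #  t=0,i=4
  [3] .## => .  t=0,i=1
  [2] .#. => #  t=0,i=7
  [1] ..# => #  t=0,i=6
  [0] ... => #  t=0,i=5
  bits 01110111 = 119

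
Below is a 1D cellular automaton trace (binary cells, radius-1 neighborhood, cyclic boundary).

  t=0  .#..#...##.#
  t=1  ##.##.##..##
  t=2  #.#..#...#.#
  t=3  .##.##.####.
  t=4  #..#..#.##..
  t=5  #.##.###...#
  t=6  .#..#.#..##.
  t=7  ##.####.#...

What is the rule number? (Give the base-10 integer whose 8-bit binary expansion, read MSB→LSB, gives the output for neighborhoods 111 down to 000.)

167

  nb ###: next=#  (t=1,i=0, bit7=1)
  nb ##.: next=.  (t=0,i=9, bit6=0)
  nb #.#: next=#  (t=0,i=0, bit5=1)
  nb #..: next=.  (t=0,i=2, bit4=0)
  nb .##: next=.  (t=0,i=8, bit3=0)
  nb .#.: next=#  (t=0,i=1, bit2=1)
  nb ..#: next=#  (t=0,i=3, bit1=1)
  nb ...: next=#  (t=0,i=6, bit0=1)
  bits 10100111 = 167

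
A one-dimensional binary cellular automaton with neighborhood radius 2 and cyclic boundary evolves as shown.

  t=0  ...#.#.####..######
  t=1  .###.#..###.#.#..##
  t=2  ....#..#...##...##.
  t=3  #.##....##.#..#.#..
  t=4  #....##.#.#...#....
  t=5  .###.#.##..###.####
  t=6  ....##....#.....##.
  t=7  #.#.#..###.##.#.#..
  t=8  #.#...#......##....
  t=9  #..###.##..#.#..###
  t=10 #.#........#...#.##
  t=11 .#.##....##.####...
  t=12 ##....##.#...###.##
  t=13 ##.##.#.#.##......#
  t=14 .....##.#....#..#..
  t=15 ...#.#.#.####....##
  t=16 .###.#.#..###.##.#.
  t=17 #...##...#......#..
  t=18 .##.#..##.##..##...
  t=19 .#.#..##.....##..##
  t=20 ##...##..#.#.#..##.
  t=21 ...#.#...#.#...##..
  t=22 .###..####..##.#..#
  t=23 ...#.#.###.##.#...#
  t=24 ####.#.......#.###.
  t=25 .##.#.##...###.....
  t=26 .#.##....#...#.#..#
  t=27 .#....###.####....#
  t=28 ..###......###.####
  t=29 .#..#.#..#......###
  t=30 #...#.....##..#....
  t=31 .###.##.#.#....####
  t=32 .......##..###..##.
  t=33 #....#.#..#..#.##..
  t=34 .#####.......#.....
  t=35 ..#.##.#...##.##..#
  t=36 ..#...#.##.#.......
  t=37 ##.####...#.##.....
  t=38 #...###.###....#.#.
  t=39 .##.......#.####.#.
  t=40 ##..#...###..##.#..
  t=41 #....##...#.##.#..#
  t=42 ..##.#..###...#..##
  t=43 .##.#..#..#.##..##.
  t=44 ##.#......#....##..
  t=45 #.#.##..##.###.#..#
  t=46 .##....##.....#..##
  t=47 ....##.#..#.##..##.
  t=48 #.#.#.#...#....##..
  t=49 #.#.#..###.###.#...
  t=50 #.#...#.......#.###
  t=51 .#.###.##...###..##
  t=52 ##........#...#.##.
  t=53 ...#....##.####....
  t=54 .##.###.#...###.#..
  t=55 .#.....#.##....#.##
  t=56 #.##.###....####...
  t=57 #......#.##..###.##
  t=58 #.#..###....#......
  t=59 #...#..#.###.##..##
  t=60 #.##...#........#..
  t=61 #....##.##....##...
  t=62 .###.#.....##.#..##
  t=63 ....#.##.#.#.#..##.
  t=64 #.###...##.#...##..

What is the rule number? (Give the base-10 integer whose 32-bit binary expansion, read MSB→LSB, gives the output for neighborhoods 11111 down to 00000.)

  ##### -> .   bit 31 = 0  t=0,i=15
  ####. -> #   bit 30 = 1  t=0,i=9
  ###.# -> .   bit 29 = 0  t=1,i=3
  ###.. -> #   bit 28 = 1  t=0,i=10
  ##.## -> .   bit 27 = 0  t=1,i=0
  ##.#. -> #   bit 26 = 1  t=1,i=4
  ##..# -> .   bit 25 = 0  t=0,i=11
  ##... -> .   bit 24 = 0  t=0,i=0
  #.### -> .   bit 23 = 0  t=0,i=7
  #.##. -> .   bit 22 = 0  t=3,i=2
  #.#.# -> #   bit 21 = 1  t=0,i=5
  #.#.. -> .   bit 20 = 0  t=1,i=5
  #..## -> #   bit 19 = 1  t=0,i=12
  #..#. -> .   bit 18 = 0  t=2,i=6
  #...# -> #   bit 17 = 1  t=0,i=1
  #.... -> #   bit 16 = 1  t=2,i=0
  .#### -> #   bit 15 = 1  t=0,i=8
  .###. -> .   bit 14 = 0  t=1,i=2
  .##.# -> .   bit 13 = 0  t=1,i=18
  .##.. -> .   bit 12 = 0  t=2,i=12
  .#.## -> .   bit 11 = 0  t=0,i=6
  .#.#. -> .   bit 10 = 0  t=0,i=4
  .#..# -> .   bit 9 = 0  t=1,i=6
  .#... -> #   bit 8 = 1  t=2,i=8
  ..### -> .   bit 7 = 0  t=0,i=13
  ..##. -> #   bit 6 = 1  t=1,i=17
  ..#.# -> #   bit 5 = 1  t=0,i=3
  ..#.. -> .   bit 4 = 0  t=2,i=4
  ...## -> .   bit 3 = 0  t=2,i=10
  ...#. -> #   bit 2 = 1  t=0,i=2
  ....# -> #   bit 1 = 1  t=2,i=2
  ..... -> .   bit 0 = 0  t=2,i=1
  bits 01010100001010111000000101100110 = 1412137318

1412137318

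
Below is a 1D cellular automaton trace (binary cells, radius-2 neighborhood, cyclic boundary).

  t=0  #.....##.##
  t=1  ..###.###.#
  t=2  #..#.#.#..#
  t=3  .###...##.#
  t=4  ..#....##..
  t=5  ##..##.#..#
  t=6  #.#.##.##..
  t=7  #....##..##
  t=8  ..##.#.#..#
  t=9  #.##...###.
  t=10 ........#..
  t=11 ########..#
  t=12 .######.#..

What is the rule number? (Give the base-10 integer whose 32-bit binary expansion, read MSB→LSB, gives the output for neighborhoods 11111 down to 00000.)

3390399079

  ##### -> #   bit 31 = 1  t=11,i=1
  ####. -> #   bit 30 = 1  t=11,i=6
  ###.# -> .   bit 29 = 0  t=1,i=4
  ###.. -> .   bit 28 = 0  t=0,i=0
  ##.## -> #   bit 27 = 1  t=0,i=8
  ##.#. -> .   bit 26 = 0  t=1,i=9
  ##..# -> #   bit 25 = 1  t=2,i=1
  ##... -> .   bit 24 = 0  t=0,i=1
  #.### -> .   bit 23 = 0  t=0,i=9
  #.##. -> .   bit 22 = 0  t=6,i=4
  #.#.# -> .   bit 21 = 0  t=2,i=5
  #.#.. -> #   bit 20 = 1  t=1,i=10
  #..## -> .   bit 19 = 0  t=1,i=1
  #..#. -> #   bit 18 = 1  t=2,i=2
  #...# -> .   bit 17 = 0  t=3,i=5
  #.... -> #   bit 16 = 1  t=0,i=2
  .#### -> .   bit 15 = 0  t=11,i=0
  .###. -> #   bit 14 = 1  t=0,i=10
  .##.# -> #   bit 13 = 1  t=0,i=7
  .##.. -> .   bit 12 = 0  t=2,i=0
  .#.## -> .   bit 11 = 0  t=3,i=0
  .#.#. -> .   bit 10 = 0  t=2,i=4
  .#..# -> #   bit 9 = 1  t=1,i=0
  .#... -> .   bit 8 = 0  t=4,i=3
  ..### -> .   bit 7 = 0  t=1,i=2
  ..##. -> #   bit 6 = 1  t=0,i=6
  ..#.# -> #   bit 5 = 1  t=2,i=3
  ..#.. -> .   bit 4 = 0  t=4,i=2
  ...## -> .   bit 3 = 0  t=0,i=5
  ...#. -> #   bit 2 = 1  t=4,i=1
  ....# -> #   bit 1 = 1  t=0,i=4
  ..... -> #   bit 0 = 1  t=0,i=3
  bits 11001010000101010110001001100111 = 3390399079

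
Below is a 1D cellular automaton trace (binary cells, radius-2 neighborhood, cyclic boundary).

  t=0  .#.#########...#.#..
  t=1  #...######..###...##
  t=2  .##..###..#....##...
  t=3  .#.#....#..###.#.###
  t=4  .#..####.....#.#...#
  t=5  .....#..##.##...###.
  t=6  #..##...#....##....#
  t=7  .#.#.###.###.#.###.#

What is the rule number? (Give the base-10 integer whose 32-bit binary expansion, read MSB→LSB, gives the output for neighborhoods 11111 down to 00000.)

  [31] ##### => #  t=0,i=5
  [30] ####. => .  t=0,i=10
  [29] ###.# => #  t=3,i=13
  [28] ###.. => .  t=0,i=11
  [27] ##.## => .  t=5,i=10
  [26] ##.#. => .  t=3,i=0
  [25] ##..# => #  t=1,i=10
  [24] ##... => #  t=0,i=12
  [23] #.### => .  t=0,i=3
  [22] #.##. => .  t=5,i=11
  [21] #.#.# => #  t=3,i=1
  [20] #.#.. => .  t=0,i=17
  [19] #..## => .  t=1,i=11
  [18] #..#. => .  t=2,i=9
  [17] #...# => #  t=0,i=13
  [16] #.... => #  t=2,i=12
  [15] .#### => #  t=0,i=4
  [14] .###. => .  t=1,i=13
  [13] .##.# => .  t=5,i=9
  [12] .##.. => .  t=2,i=2
  [11] .#.## => .  t=0,i=2
  [10] .#.#. => .  t=0,i=16
  [9] .#..# => .  t=3,i=9
  [8] .#... => #  t=0,i=18
  [7] ..### => .  t=1,i=4
  [6] ..##. => #  t=2,i=1
  [5] ..#.# => .  t=0,i=1
  [4] ..#.. => .  t=2,i=10
  [3] ...## => .  t=1,i=3
  [2] ...#. => #  t=0,i=0
  [1] ....# => #  t=2,i=13
  [0] ..... => .  t=4,i=10
  bits 10100011001000111000000101000110 = 2737013062

2737013062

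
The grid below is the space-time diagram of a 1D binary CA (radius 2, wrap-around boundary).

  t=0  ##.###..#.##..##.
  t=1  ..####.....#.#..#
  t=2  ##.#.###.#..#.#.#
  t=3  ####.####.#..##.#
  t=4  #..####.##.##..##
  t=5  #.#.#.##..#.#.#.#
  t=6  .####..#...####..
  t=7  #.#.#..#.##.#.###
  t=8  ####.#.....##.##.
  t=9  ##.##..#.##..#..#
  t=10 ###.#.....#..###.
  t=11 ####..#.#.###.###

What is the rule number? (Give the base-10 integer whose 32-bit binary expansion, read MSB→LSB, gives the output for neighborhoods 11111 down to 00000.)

1034671642

  nb #####: next=.  (t=3,i=1, bit31=0)
  nb ####.: next=.  (t=1,i=4, bit30=0)
  nb ###.#: next=#  (t=2,i=1, bit29=1)
  nb ###..: next=#  (t=0,i=5, bit28=1)
  nb ##.##: next=#  (t=0,i=2, bit27=1)
  nb ##.#.: next=#  (t=2,i=2, bit26=1)
  nb ##..#: next=.  (t=0,i=6, bit25=0)
  nb ##...: next=#  (t=1,i=6, bit24=1)
  nb #.###: next=#  (t=0,i=3, bit23=1)
  nb #.##.: next=.  (t=0,i=0, bit22=0)
  nb #.#.#: next=#  (t=2,i=3, bit21=1)
  nb #.#..: next=.  (t=1,i=13, bit20=0)
  nb #..##: next=#  (t=0,i=13, bit19=1)
  nb #..#.: next=.  (t=0,i=7, bit18=0)
  nb #...#: next=#  (t=6,i=9, bit17=1)
  nb #....: next=#  (t=1,i=7, bit16=1)
  nb .####: next=#  (t=1,i=3, bit15=1)
  nb .###.: next=#  (t=0,i=4, bit14=1)
  nb .##.#: next=.  (t=0,i=1, bit13=0)
  nb .##..: next=#  (t=0,i=11, bit12=1)
  nb .#.##: next=.  (t=0,i=9, bit11=0)
  nb .#.#.: next=#  (t=1,i=12, bit10=1)
  nb .#..#: next=#  (t=1,i=0, bit9=1)
  nb .#...: next=.  (t=6,i=8, bit8=0)
  nb ..###: next=.  (t=1,i=2, bit7=0)
  nb ..##.: next=.  (t=0,i=14, bit6=0)
  nb ..#.#: next=.  (t=0,i=8, bit5=0)
  nb ..#..: next=#  (t=1,i=16, bit4=1)
  nb ...##: next=#  (t=6,i=0, bit3=1)
  nb ...#.: next=.  (t=1,i=10, bit2=0)
  nb ....#: next=#  (t=1,i=9, bit1=1)
  nb .....: next=.  (t=1,i=8, bit0=0)
  bits 00111101101010111101011000011010 = 1034671642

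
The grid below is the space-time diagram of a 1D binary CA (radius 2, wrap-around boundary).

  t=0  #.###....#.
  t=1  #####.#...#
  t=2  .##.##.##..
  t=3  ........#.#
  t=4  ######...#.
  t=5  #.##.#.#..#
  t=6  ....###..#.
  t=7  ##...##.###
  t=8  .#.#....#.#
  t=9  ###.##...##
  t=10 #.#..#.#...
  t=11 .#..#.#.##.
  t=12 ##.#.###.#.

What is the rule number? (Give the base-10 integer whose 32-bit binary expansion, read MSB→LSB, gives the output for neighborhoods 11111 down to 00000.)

3031391505

  nb #####: next=#  (t=1,i=1, bit31=1)
  nb ####.: next=.  (t=1,i=3, bit30=0)
  nb ###.#: next=#  (t=1,i=4, bit29=1)
  nb ###..: next=#  (t=0,i=4, bit28=1)
  nb ##.##: next=.  (t=2,i=3, bit27=0)
  nb ##.#.: next=#  (t=1,i=5, bit26=1)
  nb ##..#: next=.  (t=6,i=7, bit25=0)
  nb ##...: next=.  (t=0,i=5, bit24=0)
  nb #.###: next=#  (t=0,i=2, bit23=1)
  nb #.##.: next=.  (t=2,i=4, bit22=0)
  nb #.#.#: next=#  (t=0,i=0, bit21=1)
  nb #.#..: next=.  (t=1,i=6, bit20=0)
  nb #..##: next=#  (t=5,i=9, bit19=1)
  nb #..#.: next=#  (t=6,i=8, bit18=1)
  nb #...#: next=#  (t=1,i=8, bit17=1)
  nb #....: next=#  (t=0,i=6, bit16=1)
  nb .####: next=.  (t=1,i=0, bit15=0)
  nb .###.: next=#  (t=0,i=3, bit14=1)
  nb .##.#: next=.  (t=2,i=2, bit13=0)
  nb .##..: next=#  (t=2,i=8, bit12=1)
  nb .#.##: next=#  (t=0,i=1, bit11=1)
  nb .#.#.: next=#  (t=0,i=10, bit10=1)
  nb .#..#: next=.  (t=5,i=8, bit9=0)
  nb .#...: next=#  (t=1,i=7, bit8=1)
  nb ..###: next=.  (t=1,i=10, bit7=0)
  nb ..##.: next=.  (t=2,i=1, bit6=0)
  nb ..#.#: next=.  (t=0,i=9, bit5=0)
  nb ..#..: next=#  (t=6,i=9, bit4=1)
  nb ...##: next=.  (t=1,i=9, bit3=0)
  nb ...#.: next=.  (t=0,i=8, bit2=0)
  nb ....#: next=.  (t=0,i=7, bit1=0)
  nb .....: next=#  (t=3,i=2, bit0=1)
  bits 10110100101011110101110100010001 = 3031391505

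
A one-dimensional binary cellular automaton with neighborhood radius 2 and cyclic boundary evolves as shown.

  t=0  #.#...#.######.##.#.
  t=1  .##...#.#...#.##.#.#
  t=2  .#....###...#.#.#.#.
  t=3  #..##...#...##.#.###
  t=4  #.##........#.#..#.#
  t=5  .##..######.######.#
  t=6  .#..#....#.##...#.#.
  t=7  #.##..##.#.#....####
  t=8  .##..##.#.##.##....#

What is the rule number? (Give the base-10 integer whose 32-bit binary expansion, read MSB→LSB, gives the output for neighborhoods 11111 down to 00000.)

1557988963

  [31] ##### => .  t=0,i=10
  [30] ####. => #  t=0,i=12
  [29] ###.# => .  t=0,i=13
  [28] ###.. => #  t=2,i=8
  [27] ##.## => #  t=0,i=14
  [26] ##.#. => #  t=0,i=17
  [25] ##..# => .  t=3,i=1
  [24] ##... => .  t=1,i=3
  [23] #.### => #  t=0,i=8
  [22] #.##. => #  t=0,i=15
  [21] #.#.# => .  t=0,i=0
  [20] #.#.. => #  t=0,i=2
  [19] #..## => #  t=3,i=2
  [18] #..#. => #  t=2,i=0
  [17] #...# => .  t=0,i=4
  [16] #.... => #  t=2,i=3
  [15] .#### => .  t=0,i=9
  [14] .###. => .  t=2,i=7
  [13] .##.# => .  t=0,i=16
  [12] .##.. => .  t=1,i=2
  [11] .#.## => .  t=0,i=7
  [10] .#.#. => #  t=0,i=1
  [9] .#..# => #  t=2,i=19
  [8] .#... => .  t=0,i=3
  [7] ..### => .  t=2,i=6
  [6] ..##. => #  t=3,i=3
  [5] ..#.# => #  t=0,i=6
  [4] ..#.. => .  t=2,i=1
  [3] ...## => .  t=2,i=5
  [2] ...#. => .  t=0,i=5
  [1] ....# => #  t=2,i=4
  [0] ..... => #  t=4,i=6
  bits 01011100110111010000011001100011 = 1557988963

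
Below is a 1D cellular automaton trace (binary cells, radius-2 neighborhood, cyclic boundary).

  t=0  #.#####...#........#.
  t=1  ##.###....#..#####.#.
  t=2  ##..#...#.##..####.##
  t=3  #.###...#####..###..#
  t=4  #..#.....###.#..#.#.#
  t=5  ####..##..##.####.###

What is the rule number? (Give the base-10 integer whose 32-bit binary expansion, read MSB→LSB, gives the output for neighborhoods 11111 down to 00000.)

3799317107

  nb #####: next=#  (t=0,i=4, bit31=1)
  nb ####.: next=#  (t=0,i=5, bit30=1)
  nb ###.#: next=#  (t=1,i=17, bit29=1)
  nb ###..: next=.  (t=0,i=6, bit28=0)
  nb ##.##: next=.  (t=1,i=2, bit27=0)
  nb ##.#.: next=.  (t=1,i=18, bit26=0)
  nb ##..#: next=#  (t=2,i=2, bit25=1)
  nb ##...: next=.  (t=0,i=7, bit24=0)
  nb #.###: next=.  (t=0,i=2, bit23=0)
  nb #.##.: next=#  (t=1,i=0, bit22=1)
  nb #.#.#: next=#  (t=0,i=0, bit21=1)
  nb #.#..: next=#  (t=4,i=13, bit20=1)
  nb #..##: next=.  (t=1,i=12, bit19=0)
  nb #..#.: next=#  (t=2,i=3, bit18=1)
  nb #...#: next=.  (t=0,i=8, bit17=0)
  nb #....: next=.  (t=0,i=12, bit16=0)
  nb .####: next=#  (t=0,i=3, bit15=1)
  nb .###.: next=#  (t=1,i=4, bit14=1)
  nb .##.#: next=#  (t=1,i=1, bit13=1)
  nb .##..: next=#  (t=2,i=11, bit12=1)
  nb .#.##: next=#  (t=0,i=1, bit11=1)
  nb .#.#.: next=.  (t=0,i=20, bit10=0)
  nb .#..#: next=#  (t=1,i=11, bit9=1)
  nb .#...: next=.  (t=0,i=11, bit8=0)
  nb ..###: next=.  (t=1,i=13, bit7=0)
  nb ..##.: next=#  (t=3,i=20, bit6=1)
  nb ..#.#: next=#  (t=0,i=19, bit5=1)
  nb ..#..: next=#  (t=0,i=10, bit4=1)
  nb ...##: next=.  (t=3,i=7, bit3=0)
  nb ...#.: next=.  (t=0,i=9, bit2=0)
  nb ....#: next=#  (t=0,i=17, bit1=1)
  nb .....: next=#  (t=0,i=13, bit0=1)
  bits 11100010011101001111101001110011 = 3799317107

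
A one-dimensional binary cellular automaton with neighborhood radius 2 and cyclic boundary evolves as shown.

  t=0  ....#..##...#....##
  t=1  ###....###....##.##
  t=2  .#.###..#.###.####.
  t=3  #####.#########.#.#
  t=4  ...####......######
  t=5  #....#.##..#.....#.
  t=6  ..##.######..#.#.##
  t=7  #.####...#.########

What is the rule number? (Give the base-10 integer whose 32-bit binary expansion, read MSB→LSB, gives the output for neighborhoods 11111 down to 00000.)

  ##### -> .   bit 31 = 0  t=1,i=0
  ####. -> #   bit 30 = 1  t=1,i=1
  ###.# -> #   bit 29 = 1  t=2,i=12
  ###.. -> .   bit 28 = 0  t=1,i=2
  ##.## -> #   bit 27 = 1  t=1,i=16
  ##.#. -> #   bit 26 = 1  t=3,i=15
  ##..# -> #   bit 25 = 1  t=2,i=6
  ##... -> #   bit 24 = 1  t=0,i=0
  #.### -> #   bit 23 = 1  t=1,i=17
  #.##. -> #   bit 22 = 1  t=5,i=7
  #.#.# -> #   bit 21 = 1  t=3,i=16
  #.#.. -> .   bit 20 = 0  t=5,i=0
  #..## -> .   bit 19 = 0  t=0,i=6
  #..#. -> #   bit 18 = 1  t=2,i=0
  #...# -> .   bit 17 = 0  t=0,i=10
  #.... -> #   bit 16 = 1  t=0,i=1
  .#### -> .   bit 15 = 0  t=1,i=18
  .###. -> #   bit 14 = 1  t=1,i=8
  .##.# -> #   bit 13 = 1  t=1,i=15
  .##.. -> #   bit 12 = 1  t=0,i=8
  .#.## -> #   bit 11 = 1  t=2,i=2
  .#.#. -> #   bit 10 = 1  t=5,i=18
  .#..# -> .   bit 9 = 0  t=0,i=5
  .#... -> .   bit 8 = 0  t=0,i=13
  ..### -> .   bit 7 = 0  t=1,i=7
  ..##. -> #   bit 6 = 1  t=0,i=7
  ..#.# -> #   bit 5 = 1  t=2,i=1
  ..#.. -> .   bit 4 = 0  t=0,i=4
  ...## -> .   bit 3 = 0  t=0,i=16
  ...#. -> .   bit 2 = 0  t=0,i=3
  ....# -> #   bit 1 = 1  t=0,i=2
  ..... -> .   bit 0 = 0  t=4,i=9
  bits 01101111111001010111110001100010 = 1877310562

1877310562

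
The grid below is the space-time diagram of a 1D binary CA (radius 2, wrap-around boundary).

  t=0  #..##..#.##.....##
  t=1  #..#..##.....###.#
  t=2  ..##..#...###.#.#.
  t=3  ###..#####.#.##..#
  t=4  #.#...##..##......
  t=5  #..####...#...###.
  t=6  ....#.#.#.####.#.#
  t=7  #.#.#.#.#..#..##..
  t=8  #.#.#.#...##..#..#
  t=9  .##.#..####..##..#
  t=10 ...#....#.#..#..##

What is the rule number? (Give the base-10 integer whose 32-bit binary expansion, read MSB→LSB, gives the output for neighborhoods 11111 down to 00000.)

2619785595

  nb #####: next=#  (t=3,i=7, bit31=1)
  nb ####.: next=.  (t=3,i=1, bit30=0)
  nb ###.#: next=.  (t=1,i=15, bit29=0)
  nb ###..: next=#  (t=0,i=0, bit28=1)
  nb ##.##: next=#  (t=1,i=16, bit27=1)
  nb ##.#.: next=#  (t=2,i=13, bit26=1)
  nb ##..#: next=.  (t=0,i=1, bit25=0)
  nb ##...: next=.  (t=0,i=11, bit24=0)
  nb #.###: next=.  (t=6,i=10, bit23=0)
  nb #.##.: next=.  (t=0,i=9, bit22=0)
  nb #.#.#: next=#  (t=2,i=14, bit21=1)
  nb #.#..: next=.  (t=2,i=16, bit20=0)
  nb #..##: next=.  (t=0,i=2, bit19=0)
  nb #..#.: next=#  (t=0,i=6, bit18=1)
  nb #...#: next=#  (t=2,i=0, bit17=1)
  nb #....: next=.  (t=0,i=12, bit16=0)
  nb .####: next=#  (t=3,i=0, bit15=1)
  nb .###.: next=#  (t=0,i=17, bit14=1)
  nb .##.#: next=.  (t=8,i=0, bit13=0)
  nb .##..: next=.  (t=0,i=4, bit12=0)
  nb .#.##: next=.  (t=0,i=8, bit11=0)
  nb .#.#.: next=.  (t=2,i=15, bit10=0)
  nb .#..#: next=.  (t=1,i=4, bit9=0)
  nb .#...: next=#  (t=2,i=7, bit8=1)
  nb ..###: next=.  (t=0,i=16, bit7=0)
  nb ..##.: next=#  (t=0,i=3, bit6=1)
  nb ..#.#: next=#  (t=0,i=7, bit5=1)
  nb ..#..: next=#  (t=1,i=3, bit4=1)
  nb ...##: next=#  (t=0,i=15, bit3=1)
  nb ...#.: next=.  (t=4,i=17, bit2=0)
  nb ....#: next=#  (t=0,i=14, bit1=1)
  nb .....: next=#  (t=0,i=13, bit0=1)
  bits 10011100001001101100000101111011 = 2619785595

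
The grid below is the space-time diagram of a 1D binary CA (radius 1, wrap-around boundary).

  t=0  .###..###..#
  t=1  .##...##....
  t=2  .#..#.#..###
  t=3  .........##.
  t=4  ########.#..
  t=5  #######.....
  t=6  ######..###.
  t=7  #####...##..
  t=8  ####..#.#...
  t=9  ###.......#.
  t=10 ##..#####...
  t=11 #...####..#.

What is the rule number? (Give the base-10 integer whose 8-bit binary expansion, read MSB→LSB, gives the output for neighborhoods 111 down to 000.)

137

  ###|#  b7=1 t=0,i=2
  ##.|.  b6=0 t=0,i=3
  #.#|.  b5=0 t=0,i=0
  #..|.  b4=0 t=0,i=4
  .##|#  b3=1 t=0,i=1
  .#.|.  b2=0 t=0,i=11
  ..#|.  b1=0 t=0,i=5
  ...|#  b0=1 t=1,i=4
  bits 10001001 = 137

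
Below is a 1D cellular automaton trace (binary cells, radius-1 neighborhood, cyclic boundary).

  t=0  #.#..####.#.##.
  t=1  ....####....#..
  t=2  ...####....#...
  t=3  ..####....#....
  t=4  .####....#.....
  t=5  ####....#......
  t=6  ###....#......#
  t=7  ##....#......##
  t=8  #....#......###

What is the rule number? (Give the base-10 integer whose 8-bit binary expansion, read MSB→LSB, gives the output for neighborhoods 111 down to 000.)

  nb ###: next=#  (t=0,i=6, bit7=1)
  nb ##.: next=.  (t=0,i=8, bit6=0)
  nb #.#: next=.  (t=0,i=1, bit5=0)
  nb #..: next=.  (t=0,i=3, bit4=0)
  nb .##: next=#  (t=0,i=5, bit3=1)
  nb .#.: next=.  (t=0,i=0, bit2=0)
  nb ..#: next=#  (t=0,i=4, bit1=1)
  nb ...: next=.  (t=1,i=0, bit0=0)
  bits 10001010 = 138

138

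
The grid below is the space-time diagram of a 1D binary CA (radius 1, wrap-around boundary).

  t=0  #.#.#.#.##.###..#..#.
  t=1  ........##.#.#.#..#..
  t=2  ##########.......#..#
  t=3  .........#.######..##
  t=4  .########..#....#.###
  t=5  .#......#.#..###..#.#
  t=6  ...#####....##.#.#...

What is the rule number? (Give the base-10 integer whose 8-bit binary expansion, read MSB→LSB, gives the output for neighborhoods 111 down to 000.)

75

  ### -> .   bit 7 = 0  t=0,i=12
  ##. -> #   bit 6 = 1  t=0,i=9
  #.# -> .   bit 5 = 0  t=0,i=1
  #.. -> .   bit 4 = 0  t=0,i=14
  .## -> #   bit 3 = 1  t=0,i=8
  .#. -> .   bit 2 = 0  t=0,i=0
  ..# -> #   bit 1 = 1  t=0,i=15
  ... -> #   bit 0 = 1  t=1,i=0
  bits 01001011 = 75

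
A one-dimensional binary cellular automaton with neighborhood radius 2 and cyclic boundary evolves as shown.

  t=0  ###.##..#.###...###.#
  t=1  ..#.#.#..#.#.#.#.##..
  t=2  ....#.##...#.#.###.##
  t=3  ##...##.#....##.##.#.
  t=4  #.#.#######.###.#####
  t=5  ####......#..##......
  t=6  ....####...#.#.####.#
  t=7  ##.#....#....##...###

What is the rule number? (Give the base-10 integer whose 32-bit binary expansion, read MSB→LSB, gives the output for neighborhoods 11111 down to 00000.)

661744457

  nb #####: next=.  (t=4,i=6, bit31=0)
  nb ####.: next=.  (t=0,i=1, bit30=0)
  nb ###.#: next=#  (t=0,i=2, bit29=1)
  nb ###..: next=.  (t=0,i=12, bit28=0)
  nb ##.##: next=.  (t=0,i=3, bit27=0)
  nb ##.#.: next=#  (t=3,i=7, bit26=1)
  nb ##..#: next=#  (t=0,i=6, bit25=1)
  nb ##...: next=#  (t=0,i=13, bit24=1)
  nb #.###: next=.  (t=0,i=10, bit23=0)
  nb #.##.: next=#  (t=0,i=4, bit22=1)
  nb #.#.#: next=#  (t=1,i=4, bit21=1)
  nb #.#..: next=#  (t=1,i=6, bit20=1)
  nb #..##: next=.  (t=5,i=12, bit19=0)
  nb #..#.: next=.  (t=0,i=7, bit18=0)
  nb #...#: next=.  (t=0,i=14, bit17=0)
  nb #....: next=#  (t=1,i=20, bit16=1)
  nb .####: next=.  (t=0,i=0, bit15=0)
  nb .###.: next=#  (t=0,i=11, bit14=1)
  nb .##.#: next=#  (t=3,i=6, bit13=1)
  nb .##..: next=.  (t=0,i=5, bit12=0)
  nb .#.##: next=#  (t=0,i=9, bit11=1)
  nb .#.#.: next=.  (t=1,i=3, bit10=0)
  nb .#..#: next=#  (t=1,i=7, bit9=1)
  nb .#...: next=#  (t=3,i=9, bit8=1)
  nb ..###: next=.  (t=0,i=16, bit7=0)
  nb ..##.: next=#  (t=3,i=5, bit6=1)
  nb ..#.#: next=.  (t=0,i=8, bit5=0)
  nb ..#..: next=.  (t=5,i=10, bit4=0)
  nb ...##: next=#  (t=0,i=15, bit3=1)
  nb ...#.: next=.  (t=1,i=1, bit2=0)
  nb ....#: next=.  (t=1,i=0, bit1=0)
  nb .....: next=#  (t=5,i=6, bit0=1)
  bits 00100111011100010110101101001001 = 661744457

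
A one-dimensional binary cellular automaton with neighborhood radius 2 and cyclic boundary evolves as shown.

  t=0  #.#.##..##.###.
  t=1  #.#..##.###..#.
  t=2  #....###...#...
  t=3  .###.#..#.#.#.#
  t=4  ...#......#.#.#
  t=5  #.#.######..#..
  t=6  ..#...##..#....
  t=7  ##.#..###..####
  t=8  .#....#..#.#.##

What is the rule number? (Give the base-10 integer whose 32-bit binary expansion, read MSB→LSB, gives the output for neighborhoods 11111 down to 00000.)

2871079367

  nb #####: next=#  (t=5,i=6, bit31=1)
  nb ####.: next=.  (t=5,i=8, bit30=0)
  nb ###.#: next=#  (t=0,i=13, bit29=1)
  nb ###..: next=.  (t=1,i=10, bit28=0)
  nb ##.##: next=#  (t=0,i=10, bit27=1)
  nb ##.#.: next=.  (t=0,i=14, bit26=0)
  nb ##..#: next=#  (t=0,i=6, bit25=1)
  nb ##...: next=#  (t=2,i=8, bit24=1)
  nb #.###: next=.  (t=0,i=11, bit23=0)
  nb #.##.: next=.  (t=0,i=4, bit22=0)
  nb #.#.#: next=#  (t=0,i=0, bit21=1)
  nb #.#..: next=.  (t=1,i=2, bit20=0)
  nb #..##: next=.  (t=0,i=7, bit19=0)
  nb #..#.: next=.  (t=1,i=12, bit18=0)
  nb #...#: next=.  (t=2,i=9, bit17=0)
  nb #....: next=#  (t=2,i=2, bit16=1)
  nb .####: next=.  (t=5,i=5, bit15=0)
  nb .###.: next=.  (t=0,i=12, bit14=0)
  nb .##.#: next=#  (t=0,i=9, bit13=1)
  nb .##..: next=#  (t=0,i=5, bit12=1)
  nb .#.##: next=.  (t=0,i=3, bit11=0)
  nb .#.#.: next=.  (t=0,i=1, bit10=0)
  nb .#..#: next=.  (t=1,i=3, bit9=0)
  nb .#...: next=#  (t=2,i=1, bit8=1)
  nb ..###: next=#  (t=2,i=5, bit7=1)
  nb ..##.: next=#  (t=0,i=8, bit6=1)
  nb ..#.#: next=.  (t=1,i=13, bit5=0)
  nb ..#..: next=.  (t=2,i=0, bit4=0)
  nb ...##: next=.  (t=2,i=4, bit3=0)
  nb ...#.: next=#  (t=2,i=10, bit2=1)
  nb ....#: next=#  (t=2,i=3, bit1=1)
  nb .....: next=#  (t=4,i=6, bit0=1)
  bits 10101011001000010011000111000111 = 2871079367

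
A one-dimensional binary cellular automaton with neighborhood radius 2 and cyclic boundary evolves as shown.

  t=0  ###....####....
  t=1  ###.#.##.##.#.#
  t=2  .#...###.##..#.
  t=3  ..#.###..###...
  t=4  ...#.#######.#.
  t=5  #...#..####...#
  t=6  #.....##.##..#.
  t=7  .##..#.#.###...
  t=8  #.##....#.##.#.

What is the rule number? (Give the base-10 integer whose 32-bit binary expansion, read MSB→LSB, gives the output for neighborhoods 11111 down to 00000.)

  nb #####: next=#  (t=4,i=7, bit31=1)
  nb ####.: next=#  (t=0,i=9, bit30=1)
  nb ###.#: next=.  (t=1,i=2, bit29=0)
  nb ###..: next=#  (t=0,i=2, bit28=1)
  nb ##.##: next=.  (t=1,i=8, bit27=0)
  nb ##.#.: next=.  (t=1,i=3, bit26=0)
  nb ##..#: next=#  (t=2,i=11, bit25=1)
  nb ##...: next=.  (t=0,i=3, bit24=0)
  nb #.###: next=.  (t=1,i=14, bit23=0)
  nb #.##.: next=#  (t=1,i=6, bit22=1)
  nb #.#.#: next=.  (t=1,i=4, bit21=0)
  nb #.#..: next=.  (t=4,i=13, bit20=0)
  nb #..##: next=#  (t=3,i=8, bit19=1)
  nb #..#.: next=.  (t=2,i=0, bit18=0)
  nb #...#: next=.  (t=2,i=3, bit17=0)
  nb #....: next=#  (t=0,i=4, bit16=1)
  nb .####: next=.  (t=0,i=8, bit15=0)
  nb .###.: next=#  (t=0,i=1, bit14=1)
  nb .##.#: next=#  (t=1,i=7, bit13=1)
  nb .##..: next=#  (t=2,i=10, bit12=1)
  nb .#.##: next=#  (t=1,i=5, bit11=1)
  nb .#.#.: next=.  (t=6,i=14, bit10=0)
  nb .#..#: next=.  (t=2,i=14, bit9=0)
  nb .#...: next=#  (t=2,i=2, bit8=1)
  nb ..###: next=#  (t=0,i=0, bit7=1)
  nb ..##.: next=.  (t=5,i=14, bit6=0)
  nb ..#.#: next=.  (t=3,i=2, bit5=0)
  nb ..#..: next=.  (t=2,i=1, bit4=0)
  nb ...##: next=#  (t=0,i=6, bit3=1)
  nb ...#.: next=.  (t=3,i=1, bit2=0)
  nb ....#: next=.  (t=0,i=5, bit1=0)
  nb .....: next=.  (t=3,i=14, bit0=0)
  bits 11010010010010010111100110001000 = 3528030600

3528030600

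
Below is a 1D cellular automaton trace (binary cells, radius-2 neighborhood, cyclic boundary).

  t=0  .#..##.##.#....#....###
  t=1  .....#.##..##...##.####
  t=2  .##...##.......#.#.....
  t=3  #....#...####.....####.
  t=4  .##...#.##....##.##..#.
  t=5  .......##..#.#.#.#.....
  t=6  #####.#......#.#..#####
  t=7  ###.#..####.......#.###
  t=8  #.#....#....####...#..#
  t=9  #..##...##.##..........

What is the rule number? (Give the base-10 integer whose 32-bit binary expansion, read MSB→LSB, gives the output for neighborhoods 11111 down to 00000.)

  #####|#  b31=1 t=6,i=0
  ####.|.  b30=0 t=1,i=21
  ###.#|#  b29=1 t=0,i=22
  ###..|.  b28=0 t=1,i=22
  ##.##|.  b27=0 t=0,i=6
  ##.#.|.  b26=0 t=0,i=0
  ##..#|.  b25=0 t=1,i=9
  ##...|.  b24=0 t=1,i=0
  #.###|.  b23=0 t=1,i=19
  #.##.|#  b22=1 t=0,i=7
  #.#.#|#  b21=1 t=5,i=13
  #.#..|.  b20=0 t=0,i=1
  #..##|.  b19=0 t=0,i=3
  #..#.|.  b18=0 t=4,i=20
  #...#|.  b17=0 t=1,i=14
  #....|#  b16=1 t=0,i=12
  .####|.  b15=0 t=1,i=20
  .###.|#  b14=1 t=0,i=21
  .##.#|#  b13=1 t=0,i=5
  .##..|.  b12=0 t=1,i=8
  .#.##|#  b11=1 t=1,i=6
  .#.#.|.  b10=0 t=2,i=16
  .#..#|.  b9=0 t=0,i=2
  .#...|#  b8=1 t=0,i=11
  ..###|#  b7=1 t=0,i=20
  ..##.|.  b6=0 t=0,i=4
  ..#.#|.  b5=0 t=1,i=5
  ..#..|.  b4=0 t=0,i=15
  ...##|#  b3=1 t=0,i=19
  ...#.|.  b2=0 t=0,i=14
  ....#|.  b1=0 t=0,i=13
  .....|#  b0=1 t=1,i=2
  bits 10100000011000010110100110001001 = 2690738569

2690738569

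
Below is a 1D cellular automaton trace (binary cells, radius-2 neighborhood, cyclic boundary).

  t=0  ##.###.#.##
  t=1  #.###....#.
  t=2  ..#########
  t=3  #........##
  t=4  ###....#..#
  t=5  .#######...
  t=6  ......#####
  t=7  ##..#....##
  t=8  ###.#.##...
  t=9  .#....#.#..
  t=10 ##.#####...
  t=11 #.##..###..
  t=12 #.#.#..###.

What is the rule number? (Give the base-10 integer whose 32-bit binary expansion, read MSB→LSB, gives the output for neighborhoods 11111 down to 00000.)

  [31] ##### => .  t=2,i=4
  [30] ####. => #  t=0,i=0
  [29] ###.# => .  t=0,i=1
  [28] ###.. => #  t=1,i=4
  [27] ##.## => #  t=0,i=2
  [26] ##.#. => .  t=0,i=6
  [25] ##..# => #  t=2,i=0
  [24] ##... => #  t=1,i=5
  [23] #.### => #  t=0,i=3
  [22] #.##. => #  t=8,i=6
  [21] #.#.# => .  t=0,i=7
  [20] #.#.. => .  t=9,i=8
  [19] #..## => .  t=2,i=1
  [18] #..#. => .  t=7,i=3
  [17] #...# => .  t=8,i=9
  [16] #.... => #  t=1,i=6
  [15] .#### => .  t=0,i=10
  [14] .###. => #  t=0,i=4
  [13] .##.# => .  t=10,i=1
  [12] .##.. => .  t=8,i=7
  [11] .#.## => .  t=0,i=8
  [10] .#.#. => #  t=1,i=10
  [9] .#..# => .  t=4,i=8
  [8] .#... => .  t=7,i=5
  [7] ..### => .  t=2,i=2
  [6] ..##. => #  t=10,i=0
  [5] ..#.# => #  t=1,i=9
  [4] ..#.. => #  t=4,i=7
  [3] ...## => .  t=3,i=8
  [2] ...#. => #  t=1,i=8
  [1] ....# => #  t=1,i=7
  [0] ..... => .  t=3,i=3
  bits 01011011110000010100010001110110 = 1539392630

1539392630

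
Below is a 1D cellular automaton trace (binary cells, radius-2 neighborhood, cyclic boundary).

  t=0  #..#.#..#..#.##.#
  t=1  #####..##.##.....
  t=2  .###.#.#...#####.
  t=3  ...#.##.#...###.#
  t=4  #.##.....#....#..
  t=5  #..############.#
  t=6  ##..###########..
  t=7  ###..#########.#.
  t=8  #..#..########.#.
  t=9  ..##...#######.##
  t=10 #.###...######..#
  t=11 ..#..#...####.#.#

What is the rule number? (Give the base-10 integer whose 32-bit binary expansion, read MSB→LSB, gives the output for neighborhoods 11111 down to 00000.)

3819279735

  nb #####: next=#  (t=1,i=2, bit31=1)
  nb ####.: next=#  (t=1,i=3, bit30=1)
  nb ###.#: next=#  (t=2,i=3, bit29=1)
  nb ###..: next=.  (t=1,i=4, bit28=0)
  nb ##.##: next=.  (t=0,i=15, bit27=0)
  nb ##.#.: next=.  (t=2,i=4, bit26=0)
  nb ##..#: next=#  (t=0,i=1, bit25=1)
  nb ##...: next=#  (t=1,i=12, bit24=1)
  nb #.###: next=#  (t=7,i=0, bit23=1)
  nb #.##.: next=.  (t=0,i=13, bit22=0)
  nb #.#.#: next=#  (t=2,i=5, bit21=1)
  nb #.#..: next=.  (t=0,i=5, bit20=0)
  nb #..##: next=.  (t=1,i=6, bit19=0)
  nb #..#.: next=#  (t=0,i=2, bit18=1)
  nb #...#: next=.  (t=2,i=9, bit17=0)
  nb #....: next=#  (t=1,i=13, bit16=1)
  nb .####: next=#  (t=1,i=1, bit15=1)
  nb .###.: next=.  (t=2,i=2, bit14=0)
  nb .##.#: next=.  (t=0,i=14, bit13=0)
  nb .##..: next=#  (t=0,i=0, bit12=1)
  nb .#.##: next=.  (t=0,i=12, bit11=0)
  nb .#.#.: next=#  (t=0,i=4, bit10=1)
  nb .#..#: next=.  (t=0,i=6, bit9=0)
  nb .#...: next=#  (t=2,i=8, bit8=1)
  nb ..###: next=.  (t=1,i=0, bit7=0)
  nb ..##.: next=#  (t=1,i=7, bit6=1)
  nb ..#.#: next=#  (t=0,i=3, bit5=1)
  nb ..#..: next=#  (t=0,i=8, bit4=1)
  nb ...##: next=.  (t=1,i=16, bit3=0)
  nb ...#.: next=#  (t=3,i=2, bit2=1)
  nb ....#: next=#  (t=1,i=15, bit1=1)
  nb .....: next=#  (t=1,i=14, bit0=1)
  bits 11100011101001011001010101110111 = 3819279735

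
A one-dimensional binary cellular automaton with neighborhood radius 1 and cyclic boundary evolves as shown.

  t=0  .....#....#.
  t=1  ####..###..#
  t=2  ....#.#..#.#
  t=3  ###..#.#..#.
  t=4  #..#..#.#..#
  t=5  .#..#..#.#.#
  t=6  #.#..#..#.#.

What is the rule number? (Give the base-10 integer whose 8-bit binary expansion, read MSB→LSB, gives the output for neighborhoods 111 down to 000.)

  ###|.  b7=0 t=1,i=0
  ##.|.  b6=0 t=1,i=3
  #.#|#  b5=1 t=2,i=5
  #..|#  b4=1 t=0,i=6
  .##|#  b3=1 t=1,i=6
  .#.|.  b2=0 t=0,i=5
  ..#|.  b1=0 t=0,i=4
  ...|#  b0=1 t=0,i=0
  bits 00111001 = 57

57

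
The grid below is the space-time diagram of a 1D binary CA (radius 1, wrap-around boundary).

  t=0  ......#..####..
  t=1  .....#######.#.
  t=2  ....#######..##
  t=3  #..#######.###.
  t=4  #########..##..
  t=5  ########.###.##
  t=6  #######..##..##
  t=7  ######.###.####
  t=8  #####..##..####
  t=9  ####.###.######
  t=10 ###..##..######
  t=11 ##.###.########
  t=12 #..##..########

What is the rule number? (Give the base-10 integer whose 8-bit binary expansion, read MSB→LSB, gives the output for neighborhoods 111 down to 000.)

158

  nb ###: next=#  (t=0,i=10, bit7=1)
  nb ##.: next=.  (t=0,i=12, bit6=0)
  nb #.#: next=.  (t=1,i=12, bit5=0)
  nb #..: next=#  (t=0,i=7, bit4=1)
  nb .##: next=#  (t=0,i=9, bit3=1)
  nb .#.: next=#  (t=0,i=6, bit2=1)
  nb ..#: next=#  (t=0,i=5, bit1=1)
  nb ...: next=.  (t=0,i=0, bit0=0)
  bits 10011110 = 158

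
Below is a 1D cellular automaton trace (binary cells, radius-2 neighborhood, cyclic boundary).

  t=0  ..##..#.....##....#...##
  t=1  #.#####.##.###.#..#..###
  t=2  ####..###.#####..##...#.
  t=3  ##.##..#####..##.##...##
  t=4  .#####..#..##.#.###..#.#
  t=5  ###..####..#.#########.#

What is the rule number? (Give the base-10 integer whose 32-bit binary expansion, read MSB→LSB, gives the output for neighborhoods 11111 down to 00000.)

1055250553

  [31] ##### => .  t=1,i=4
  [30] ####. => .  t=1,i=5
  [29] ###.# => #  t=1,i=0
  [28] ###.. => #  t=2,i=3
  [27] ##.## => #  t=1,i=1
  [26] ##.#. => #  t=1,i=14
  [25] ##..# => #  t=0,i=0
  [24] ##... => .  t=0,i=14
  [23] #.### => #  t=1,i=2
  [22] #.##. => #  t=1,i=8
  [21] #.#.# => #  t=4,i=14
  [20] #.#.. => .  t=1,i=15
  [19] #..## => .  t=0,i=1
  [18] #..#. => #  t=0,i=5
  [17] #...# => .  t=0,i=20
  [16] #.... => #  t=0,i=8
  [15] .#### => #  t=1,i=3
  [14] .###. => #  t=1,i=12
  [13] .##.# => .  t=1,i=9
  [12] .##.. => #  t=0,i=3
  [11] .#.## => #  t=2,i=23
  [10] .#.#. => .  t=4,i=22
  [9] .#..# => .  t=1,i=16
  [8] .#... => .  t=0,i=7
  [7] ..### => .  t=1,i=21
  [6] ..##. => #  t=0,i=2
  [5] ..#.# => #  t=2,i=22
  [4] ..#.. => #  t=0,i=6
  [3] ...## => #  t=0,i=11
  [2] ...#. => .  t=0,i=17
  [1] ....# => .  t=0,i=10
  [0] ..... => #  t=0,i=9
  bits 00111110111001011101100001111001 = 1055250553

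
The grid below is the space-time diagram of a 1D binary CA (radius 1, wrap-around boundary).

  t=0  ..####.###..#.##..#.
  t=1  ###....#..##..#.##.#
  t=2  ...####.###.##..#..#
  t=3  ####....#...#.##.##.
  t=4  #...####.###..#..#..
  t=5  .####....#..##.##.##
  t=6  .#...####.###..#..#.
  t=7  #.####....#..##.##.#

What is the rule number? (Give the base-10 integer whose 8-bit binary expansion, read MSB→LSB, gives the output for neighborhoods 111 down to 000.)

  nb ###: next=.  (t=0,i=3, bit7=0)
  nb ##.: next=.  (t=0,i=5, bit6=0)
  nb #.#: next=.  (t=0,i=6, bit5=0)
  nb #..: next=#  (t=0,i=10, bit4=1)
  nb .##: next=#  (t=0,i=2, bit3=1)
  nb .#.: next=.  (t=0,i=12, bit2=0)
  nb ..#: next=#  (t=0,i=1, bit1=1)
  nb ...: next=#  (t=0,i=0, bit0=1)
  bits 00011011 = 27

27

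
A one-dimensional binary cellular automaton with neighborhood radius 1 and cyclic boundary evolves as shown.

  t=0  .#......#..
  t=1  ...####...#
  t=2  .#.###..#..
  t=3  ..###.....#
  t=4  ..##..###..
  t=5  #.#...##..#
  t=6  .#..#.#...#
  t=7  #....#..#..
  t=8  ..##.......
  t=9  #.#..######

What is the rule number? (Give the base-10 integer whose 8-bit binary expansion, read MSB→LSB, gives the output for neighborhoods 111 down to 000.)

169

  ### -> #   bit 7 = 1  t=1,i=4
  ##. -> .   bit 6 = 0  t=1,i=6
  #.# -> #   bit 5 = 1  t=2,i=2
  #.. -> .   bit 4 = 0  t=0,i=2
  .## -> #   bit 3 = 1  t=1,i=3
  .#. -> .   bit 2 = 0  t=0,i=1
  ..# -> .   bit 1 = 0  t=0,i=0
  ... -> #   bit 0 = 1  t=0,i=3
  bits 10101001 = 169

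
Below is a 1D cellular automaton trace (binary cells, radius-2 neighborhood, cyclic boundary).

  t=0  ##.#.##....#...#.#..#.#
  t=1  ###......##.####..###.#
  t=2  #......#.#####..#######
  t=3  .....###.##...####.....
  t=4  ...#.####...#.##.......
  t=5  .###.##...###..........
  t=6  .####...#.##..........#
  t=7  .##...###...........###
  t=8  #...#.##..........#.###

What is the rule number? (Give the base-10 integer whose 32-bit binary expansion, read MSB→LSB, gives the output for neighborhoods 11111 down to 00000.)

  [31] ##### => .  t=2,i=11
  [30] ####. => .  t=1,i=1
  [29] ###.# => #  t=0,i=1
  [28] ###.. => .  t=1,i=2
  [27] ##.## => #  t=1,i=11
  [26] ##.#. => #  t=0,i=2
  [25] ##..# => #  t=1,i=16
  [24] ##... => .  t=0,i=7
  [23] #.### => #  t=0,i=22
  [22] #.##. => .  t=0,i=5
  [21] #.#.# => .  t=0,i=3
  [20] #.#.. => .  t=0,i=17
  [19] #..## => #  t=1,i=17
  [18] #..#. => #  t=0,i=19
  [17] #...# => #  t=0,i=13
  [16] #.... => .  t=0,i=8
  [15] .#### => #  t=1,i=0
  [14] .###. => #  t=0,i=0
  [13] .##.# => #  t=1,i=10
  [12] .##.. => .  t=0,i=6
  [11] .#.## => .  t=0,i=4
  [10] .#.#. => .  t=0,i=16
  [9] .#..# => #  t=0,i=18
  [8] .#... => #  t=0,i=12
  [7] ..### => #  t=1,i=18
  [6] ..##. => #  t=1,i=9
  [5] ..#.# => #  t=0,i=15
  [4] ..#.. => .  t=0,i=11
  [3] ...## => .  t=1,i=8
  [2] ...#. => #  t=0,i=10
  [1] ....# => #  t=0,i=9
  [0] ..... => .  t=1,i=5
  bits 00101110100011101110001111100110 = 781116390

781116390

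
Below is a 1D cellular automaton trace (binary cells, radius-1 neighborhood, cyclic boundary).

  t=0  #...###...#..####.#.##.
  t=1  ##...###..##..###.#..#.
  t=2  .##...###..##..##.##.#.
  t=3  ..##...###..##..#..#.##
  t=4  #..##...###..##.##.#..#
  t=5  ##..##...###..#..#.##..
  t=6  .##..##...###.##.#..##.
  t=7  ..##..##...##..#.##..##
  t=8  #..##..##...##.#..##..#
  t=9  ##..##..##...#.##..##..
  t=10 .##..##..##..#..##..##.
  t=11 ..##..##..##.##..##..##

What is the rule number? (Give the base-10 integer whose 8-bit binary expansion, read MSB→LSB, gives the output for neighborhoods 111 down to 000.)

  [7] ### => #  t=0,i=5
  [6] ##. => #  t=0,i=6
  [5] #.# => .  t=0,i=17
  [4] #.. => #  t=0,i=1
  [3] .## => .  t=0,i=4
  [2] .#. => #  t=0,i=0
  [1] ..# => .  t=0,i=3
  [0] ... => .  t=0,i=2
  bits 11010100 = 212

212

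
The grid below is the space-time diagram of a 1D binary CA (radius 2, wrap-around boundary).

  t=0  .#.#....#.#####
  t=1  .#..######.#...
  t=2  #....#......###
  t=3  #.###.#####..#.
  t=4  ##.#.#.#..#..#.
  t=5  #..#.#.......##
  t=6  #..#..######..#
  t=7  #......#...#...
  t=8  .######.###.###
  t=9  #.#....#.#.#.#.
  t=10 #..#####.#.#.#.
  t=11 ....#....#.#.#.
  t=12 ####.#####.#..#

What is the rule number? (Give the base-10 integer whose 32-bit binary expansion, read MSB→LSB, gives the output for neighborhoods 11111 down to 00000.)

409196839

  #####|.  b31=0 t=0,i=12
  ####.|.  b30=0 t=0,i=13
  ###.#|.  b29=0 t=0,i=14
  ###..|#  b28=1 t=2,i=0
  ##.##|#  b27=1 t=3,i=5
  ##.#.|.  b26=0 t=0,i=0
  ##..#|.  b25=0 t=3,i=11
  ##...|.  b24=0 t=2,i=1
  #.###|.  b23=0 t=0,i=10
  #.##.|#  b22=1 t=4,i=0
  #.#.#|#  b21=1 t=0,i=1
  #.#..|.  b20=0 t=0,i=3
  #..##|.  b19=0 t=1,i=3
  #..#.|.  b18=0 t=3,i=12
  #...#|#  b17=1 t=7,i=9
  #....|#  b16=1 t=0,i=5
  .####|#  b15=1 t=0,i=11
  .###.|#  b14=1 t=3,i=3
  .##.#|.  b13=0 t=4,i=1
  .##..|#  b12=1 t=6,i=0
  .#.##|#  b11=1 t=0,i=9
  .#.#.|.  b10=0 t=0,i=2
  .#..#|.  b9=0 t=1,i=2
  .#...|#  b8=1 t=0,i=4
  ..###|.  b7=0 t=1,i=4
  ..##.|.  b6=0 t=6,i=14
  ..#.#|#  b5=1 t=0,i=8
  ..#..|.  b4=0 t=1,i=1
  ...##|.  b3=0 t=2,i=11
  ...#.|#  b2=1 t=0,i=7
  ....#|#  b1=1 t=0,i=6
  .....|#  b0=1 t=2,i=8
  bits 00011000011000111101100100100111 = 409196839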